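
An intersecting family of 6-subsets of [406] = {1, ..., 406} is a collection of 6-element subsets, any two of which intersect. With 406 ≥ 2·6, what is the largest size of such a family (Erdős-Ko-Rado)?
max |F| = C(405, 5) = 88578967581

Erdős-Ko-Rado (1961): when n ≥ 2k, max |F| = C(n−1, k−1). The bound is attained by the star {A : i ∈ A} for any fixed i ∈ [n]. Here C(406−1, 6−1) = C(405, 5) = 88578967581.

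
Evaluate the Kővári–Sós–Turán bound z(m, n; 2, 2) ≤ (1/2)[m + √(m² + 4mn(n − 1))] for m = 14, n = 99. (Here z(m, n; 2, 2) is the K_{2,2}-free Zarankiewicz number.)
z(14, 99; 2, 2) ≤ (1/2)[14 + √(14² + 4·14·99·98)] = (1/2)[14 + √543508] = 375.615

Kővári–Sós–Turán: let r_1, ..., r_14 be the row sums and z = Σ r_i the total number of 1s. Each pair of columns can share at most one row with both entries 1 (else a 2×2 all-ones block appears), so Σ_i C(r_i, 2) ≤ C(99, 2) = 4851. By convexity Σ_i C(r_i, 2) ≥ 14·C(z/14, 2) = z(z − 14)/(2·14), giving z² − 14z − 14·99·98 ≤ 0 and hence z ≤ (1/2)[14 + √(196 + 4·135828)] = (1/2)[14 + √543508] ≈ (1/2)(14 + 737.23) = 375.615.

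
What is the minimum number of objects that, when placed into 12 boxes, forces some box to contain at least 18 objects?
n = (18 − 1)·12 + 1 = 205

By the generalised pigeonhole principle, to guarantee some box contains ≥ r objects we need more than (r − 1) · k objects total. Threshold: n = (r − 1) · k + 1. With r = 18 and k = 12: n = 17 · 12 + 1 = 204 + 1 = 205. For n = 204 = 17 · 12, we can put exactly 17 objects in every box, avoiding 18 in any single one — so 205 is tight.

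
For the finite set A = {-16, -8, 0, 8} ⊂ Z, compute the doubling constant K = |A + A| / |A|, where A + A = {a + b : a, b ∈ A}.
K = |A + A| / |A| = 7/4

Enumerate A + A = {a + b : a, b ∈ A}. With |A| = 4, there are |A|^2 = 16 ordered sum pairs; collecting distinct values, A + A = {-32, -24, -16, -8, 0, 8, 16}, so |A + A| = 7. Thus K = 7/4. Here |A + A| = 2|A| − 1 = 7, the minimum possible — so K = 7/4 is minimal, which holds iff A is an arithmetic progression.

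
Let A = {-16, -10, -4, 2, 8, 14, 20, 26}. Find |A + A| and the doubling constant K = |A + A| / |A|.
K = |A + A| / |A| = 15/8

Enumerate A + A = {a + b : a, b ∈ A}. With |A| = 8, there are |A|^2 = 64 ordered sum pairs; collecting distinct values, A + A = {-32, -26, -20, -14, -8, -2, 4, 10, 16, 22, 28, 34, 40, 46, 52}, so |A + A| = 15. Thus K = 15/8. Here |A + A| = 2|A| − 1 = 15, the minimum possible — so K = 15/8 is minimal, which holds iff A is an arithmetic progression.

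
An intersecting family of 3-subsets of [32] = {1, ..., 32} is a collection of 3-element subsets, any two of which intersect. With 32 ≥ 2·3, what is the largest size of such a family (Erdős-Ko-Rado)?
max |F| = C(31, 2) = 465

Erdős-Ko-Rado (1961): when n ≥ 2k, max |F| = C(n−1, k−1). The bound is attained by the star {A : i ∈ A} for any fixed i ∈ [n]. Here C(32−1, 3−1) = C(31, 2) = 465.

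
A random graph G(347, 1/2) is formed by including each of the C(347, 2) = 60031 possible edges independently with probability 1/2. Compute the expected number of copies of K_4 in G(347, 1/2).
E[# K_4] = C(347, 4) · (1/2)^C(4, 2) = 593706590 / 2^6 = 296853295/32 = 9276665.46875

For each 4-subset S of vertices (there are C(347, 4) = 593706590 such S), let X_S = 1 if S induces a K_4 (all C(4, 2) = 6 edges present). Then P(X_S = 1) = (1/2)^6 = 1/64. By linearity of expectation, E[# K_4] = C(347, 4) · (1/2)^6 = 593706590 / 64 = 296853295/32 = 9276665.46875.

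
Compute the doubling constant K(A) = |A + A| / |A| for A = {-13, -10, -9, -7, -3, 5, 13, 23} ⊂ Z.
K = |A + A| / |A| = 32/8 = 4

Enumerate A + A = {a + b : a, b ∈ A}. With |A| = 8, there are |A|^2 = 64 ordered sum pairs; collecting distinct values, A + A = {-26, -23, -22, -20, -19, -18, -17, -16, -14, -13, -12, -10, -8, -6, -5, -4, -2, 0, 2, 3, 4, 6, 10, 13, 14, 16, 18, 20, 26, 28, 36, 46}, so |A + A| = 32. Thus K = 32/8 = 4. For comparison, the minimum possible |A + A| over all 8-element sets is 2·8 − 1 = 15 (so min K = 15/8), attained only by arithmetic progressions.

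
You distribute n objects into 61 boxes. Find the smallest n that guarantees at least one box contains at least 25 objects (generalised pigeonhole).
n = (25 − 1)·61 + 1 = 1465

By the generalised pigeonhole principle, to guarantee some box contains ≥ r objects we need more than (r − 1) · k objects total. Threshold: n = (r − 1) · k + 1. With r = 25 and k = 61: n = 24 · 61 + 1 = 1464 + 1 = 1465. For n = 1464 = 24 · 61, we can put exactly 24 objects in every box, avoiding 25 in any single one — so 1465 is tight.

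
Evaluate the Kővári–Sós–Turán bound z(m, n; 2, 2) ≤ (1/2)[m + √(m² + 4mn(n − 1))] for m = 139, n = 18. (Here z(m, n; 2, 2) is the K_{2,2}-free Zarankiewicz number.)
z(139, 18; 2, 2) ≤ (1/2)[139 + √(139² + 4·139·18·17)] = (1/2)[139 + √189457] = 287.1333

Kővári–Sós–Turán: let r_1, ..., r_139 be the row sums and z = Σ r_i the total number of 1s. Each pair of columns can share at most one row with both entries 1 (else a 2×2 all-ones block appears), so Σ_i C(r_i, 2) ≤ C(18, 2) = 153. By convexity Σ_i C(r_i, 2) ≥ 139·C(z/139, 2) = z(z − 139)/(2·139), giving z² − 139z − 139·18·17 ≤ 0 and hence z ≤ (1/2)[139 + √(19321 + 4·42534)] = (1/2)[139 + √189457] ≈ (1/2)(139 + 435.2666) = 287.1333.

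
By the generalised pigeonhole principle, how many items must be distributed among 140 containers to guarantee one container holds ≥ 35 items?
n = (35 − 1)·140 + 1 = 4761

By the generalised pigeonhole principle, to guarantee some box contains ≥ r objects we need more than (r − 1) · k objects total. Threshold: n = (r − 1) · k + 1. With r = 35 and k = 140: n = 34 · 140 + 1 = 4760 + 1 = 4761. For n = 4760 = 34 · 140, we can put exactly 34 objects in every box, avoiding 35 in any single one — so 4761 is tight.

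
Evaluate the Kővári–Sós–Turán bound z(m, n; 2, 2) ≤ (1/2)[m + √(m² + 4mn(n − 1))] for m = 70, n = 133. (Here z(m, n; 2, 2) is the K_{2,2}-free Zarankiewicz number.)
z(70, 133; 2, 2) ≤ (1/2)[70 + √(70² + 4·70·133·132)] = (1/2)[70 + √4920580] = 1144.119

Kővári–Sós–Turán: let r_1, ..., r_70 be the row sums and z = Σ r_i the total number of 1s. Each pair of columns can share at most one row with both entries 1 (else a 2×2 all-ones block appears), so Σ_i C(r_i, 2) ≤ C(133, 2) = 8778. By convexity Σ_i C(r_i, 2) ≥ 70·C(z/70, 2) = z(z − 70)/(2·70), giving z² − 70z − 70·133·132 ≤ 0 and hence z ≤ (1/2)[70 + √(4900 + 4·1228920)] = (1/2)[70 + √4920580] ≈ (1/2)(70 + 2218.238) = 1144.119.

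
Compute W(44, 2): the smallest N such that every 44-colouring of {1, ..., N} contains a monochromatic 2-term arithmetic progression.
W(44, 2) = 44 + 1 = 45

A 2-term AP is any pair of integers, so a monochromatic 2-AP exists iff some colour is used at least twice. With 44 colours, the colouring i ↦ i on {1, ..., 44} uses each colour once, avoiding any monochromatic pair, so W(44, 2) > 44. For {1, ..., 45}, pigeonhole forces two integers of the same colour, which form a monochromatic 2-AP. Hence W(44, 2) = 45.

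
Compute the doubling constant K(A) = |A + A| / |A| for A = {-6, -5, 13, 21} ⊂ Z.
K = |A + A| / |A| = 10/4 = 5/2

Enumerate A + A = {a + b : a, b ∈ A}. With |A| = 4, there are |A|^2 = 16 ordered sum pairs; collecting distinct values, A + A = {-12, -11, -10, 7, 8, 15, 16, 26, 34, 42}, so |A + A| = 10. Thus K = 10/4 = 5/2. For comparison, the minimum possible |A + A| over all 4-element sets is 2·4 − 1 = 7 (so min K = 7/4), attained only by arithmetic progressions.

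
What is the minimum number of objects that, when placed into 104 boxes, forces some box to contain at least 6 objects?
n = (6 − 1)·104 + 1 = 521

By the generalised pigeonhole principle, to guarantee some box contains ≥ r objects we need more than (r − 1) · k objects total. Threshold: n = (r − 1) · k + 1. With r = 6 and k = 104: n = 5 · 104 + 1 = 520 + 1 = 521. For n = 520 = 5 · 104, we can put exactly 5 objects in every box, avoiding 6 in any single one — so 521 is tight.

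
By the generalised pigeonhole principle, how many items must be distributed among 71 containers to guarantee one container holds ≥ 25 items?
n = (25 − 1)·71 + 1 = 1705

By the generalised pigeonhole principle, to guarantee some box contains ≥ r objects we need more than (r − 1) · k objects total. Threshold: n = (r − 1) · k + 1. With r = 25 and k = 71: n = 24 · 71 + 1 = 1704 + 1 = 1705. For n = 1704 = 24 · 71, we can put exactly 24 objects in every box, avoiding 25 in any single one — so 1705 is tight.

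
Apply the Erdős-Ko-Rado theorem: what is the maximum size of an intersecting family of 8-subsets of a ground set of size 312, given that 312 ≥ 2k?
max |F| = C(311, 7) = 52162738527405

Erdős-Ko-Rado (1961): when n ≥ 2k, max |F| = C(n−1, k−1). The bound is attained by the star {A : i ∈ A} for any fixed i ∈ [n]. Here C(312−1, 8−1) = C(311, 7) = 52162738527405.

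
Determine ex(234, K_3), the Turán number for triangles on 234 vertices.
ex(234, K_3) = ⌊234^2/4⌋ = 13689

Mantel (1907): a triangle-free graph on n vertices has at most ⌊n^2/4⌋ edges, with equality for the complete bipartite graph K_{⌊n/2⌋, ⌈n/2⌉}. For n = 234: ⌊234^2/4⌋ = ⌊54756/4⌋ = 13689. The extremal graph is K_{117, 117}, which has 117·117 = 13689 edges.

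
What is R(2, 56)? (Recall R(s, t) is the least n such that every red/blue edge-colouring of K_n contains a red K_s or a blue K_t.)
R(2, 56) = 56

R(2, k) = k for all k ≥ 2: in a 2-colouring of K_k, either some edge is red (a red K_2) or all edges are blue (a blue K_k). And K_{55} coloured all-blue has no blue K_56, so R(2, 56) > 55. Hence R(2, 56) = 56.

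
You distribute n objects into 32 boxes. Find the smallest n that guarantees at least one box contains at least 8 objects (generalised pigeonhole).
n = (8 − 1)·32 + 1 = 225

By the generalised pigeonhole principle, to guarantee some box contains ≥ r objects we need more than (r − 1) · k objects total. Threshold: n = (r − 1) · k + 1. With r = 8 and k = 32: n = 7 · 32 + 1 = 224 + 1 = 225. For n = 224 = 7 · 32, we can put exactly 7 objects in every box, avoiding 8 in any single one — so 225 is tight.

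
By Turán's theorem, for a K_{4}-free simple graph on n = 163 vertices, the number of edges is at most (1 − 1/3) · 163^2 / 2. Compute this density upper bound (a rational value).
Turán density bound = (2/3) · 163^2/2 = 26569/3 ≈ 8856.3333

Turán's theorem: ex(n, K_{r+1}) is achieved by the complete r-partite Turán graph T(n, r) with parts as balanced as possible, and is at most (1 − 1/r) · n^2/2. For r = 3, n = 163: the density bound is (2/3) · 26569/2 = 26569/3 ≈ 8856.3333. The integer-valued extremum is e(T(163, 3)) = 8856, which is strictly less than the density bound 26569/3 since 3 ∤ 163 (the parts of T(163, 3) cannot all be equal).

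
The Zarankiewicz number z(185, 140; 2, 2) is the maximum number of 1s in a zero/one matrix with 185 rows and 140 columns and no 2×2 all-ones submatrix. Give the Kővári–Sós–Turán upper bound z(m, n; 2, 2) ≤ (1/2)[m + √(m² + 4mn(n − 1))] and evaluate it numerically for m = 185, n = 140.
z(185, 140; 2, 2) ≤ (1/2)[185 + √(185² + 4·185·140·139)] = (1/2)[185 + √14434625] = 1992.1463

Kővári–Sós–Turán: let r_1, ..., r_185 be the row sums and z = Σ r_i the total number of 1s. Each pair of columns can share at most one row with both entries 1 (else a 2×2 all-ones block appears), so Σ_i C(r_i, 2) ≤ C(140, 2) = 9730. By convexity Σ_i C(r_i, 2) ≥ 185·C(z/185, 2) = z(z − 185)/(2·185), giving z² − 185z − 185·140·139 ≤ 0 and hence z ≤ (1/2)[185 + √(34225 + 4·3600100)] = (1/2)[185 + √14434625] ≈ (1/2)(185 + 3799.2927) = 1992.1463.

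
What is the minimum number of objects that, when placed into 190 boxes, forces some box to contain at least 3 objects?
n = (3 − 1)·190 + 1 = 381

By the generalised pigeonhole principle, to guarantee some box contains ≥ r objects we need more than (r − 1) · k objects total. Threshold: n = (r − 1) · k + 1. With r = 3 and k = 190: n = 2 · 190 + 1 = 380 + 1 = 381. For n = 380 = 2 · 190, we can put exactly 2 objects in every box, avoiding 3 in any single one — so 381 is tight.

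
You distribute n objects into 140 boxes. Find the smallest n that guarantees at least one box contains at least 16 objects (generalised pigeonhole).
n = (16 − 1)·140 + 1 = 2101

By the generalised pigeonhole principle, to guarantee some box contains ≥ r objects we need more than (r − 1) · k objects total. Threshold: n = (r − 1) · k + 1. With r = 16 and k = 140: n = 15 · 140 + 1 = 2100 + 1 = 2101. For n = 2100 = 15 · 140, we can put exactly 15 objects in every box, avoiding 16 in any single one — so 2101 is tight.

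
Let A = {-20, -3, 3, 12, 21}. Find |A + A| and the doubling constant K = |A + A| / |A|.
K = |A + A| / |A| = 14/5

Enumerate A + A = {a + b : a, b ∈ A}. With |A| = 5, there are |A|^2 = 25 ordered sum pairs; collecting distinct values, A + A = {-40, -23, -17, -8, -6, 0, 1, 6, 9, 15, 18, 24, 33, 42}, so |A + A| = 14. Thus K = 14/5. For comparison, the minimum possible |A + A| over all 5-element sets is 2·5 − 1 = 9 (so min K = 9/5), attained only by arithmetic progressions.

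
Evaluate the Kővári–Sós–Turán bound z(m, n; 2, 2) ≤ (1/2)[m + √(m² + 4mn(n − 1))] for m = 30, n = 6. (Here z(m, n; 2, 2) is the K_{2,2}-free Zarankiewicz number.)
z(30, 6; 2, 2) ≤ (1/2)[30 + √(30² + 4·30·6·5)] = (1/2)[30 + √4500] = 48.541

Kővári–Sós–Turán: let r_1, ..., r_30 be the row sums and z = Σ r_i the total number of 1s. Each pair of columns can share at most one row with both entries 1 (else a 2×2 all-ones block appears), so Σ_i C(r_i, 2) ≤ C(6, 2) = 15. By convexity Σ_i C(r_i, 2) ≥ 30·C(z/30, 2) = z(z − 30)/(2·30), giving z² − 30z − 30·6·5 ≤ 0 and hence z ≤ (1/2)[30 + √(900 + 4·900)] = (1/2)[30 + √4500] ≈ (1/2)(30 + 67.082) = 48.541.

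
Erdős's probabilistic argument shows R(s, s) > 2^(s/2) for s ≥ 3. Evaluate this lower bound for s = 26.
2^(26/2) = 8192; so R(26, 26) > 8192

Colour each edge of K_n uniformly at random with red/blue. The expected number of monochromatic K_26 is C(n, 26) · 2 · 2^(−C(26,2)). If C(n, 26) · 2^(1 − C(26,2)) < 1, then with positive probability no monochromatic K_26 exists, so R(26, 26) > n. The standard estimate C(n, 26) ≤ n^26/26! shows this inequality holds whenever n ≤ 2^(26/2) (since 26! · 2^(C(26,2) − 1) > 2^(26^2/2) ≥ n^26). Hence R(26, 26) > 2^(26/2) = 8192.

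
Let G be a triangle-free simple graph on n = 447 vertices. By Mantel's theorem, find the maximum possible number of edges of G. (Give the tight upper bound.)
ex(447, K_3) = ⌊447^2/4⌋ = 49952

Mantel (1907): a triangle-free graph on n vertices has at most ⌊n^2/4⌋ edges, with equality for the complete bipartite graph K_{⌊n/2⌋, ⌈n/2⌉}. For n = 447: ⌊447^2/4⌋ = ⌊199809/4⌋ = 49952. The extremal graph is K_{223, 224}, which has 223·224 = 49952 edges.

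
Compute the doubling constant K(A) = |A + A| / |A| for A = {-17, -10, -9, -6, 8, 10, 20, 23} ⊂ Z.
K = |A + A| / |A| = 35/8

Enumerate A + A = {a + b : a, b ∈ A}. With |A| = 8, there are |A|^2 = 64 ordered sum pairs; collecting distinct values, A + A = {-34, -27, -26, -23, -20, -19, -18, -16, -15, -12, -9, -7, -2, -1, 0, 1, 2, 3, 4, 6, 10, 11, 13, 14, 16, 17, 18, 20, 28, 30, 31, 33, 40, 43, 46}, so |A + A| = 35. Thus K = 35/8. For comparison, the minimum possible |A + A| over all 8-element sets is 2·8 − 1 = 15 (so min K = 15/8), attained only by arithmetic progressions.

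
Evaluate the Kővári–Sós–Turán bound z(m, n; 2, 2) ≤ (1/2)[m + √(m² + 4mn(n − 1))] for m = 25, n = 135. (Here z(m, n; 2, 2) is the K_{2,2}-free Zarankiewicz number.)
z(25, 135; 2, 2) ≤ (1/2)[25 + √(25² + 4·25·135·134)] = (1/2)[25 + √1809625] = 685.1115

Kővári–Sós–Turán: let r_1, ..., r_25 be the row sums and z = Σ r_i the total number of 1s. Each pair of columns can share at most one row with both entries 1 (else a 2×2 all-ones block appears), so Σ_i C(r_i, 2) ≤ C(135, 2) = 9045. By convexity Σ_i C(r_i, 2) ≥ 25·C(z/25, 2) = z(z − 25)/(2·25), giving z² − 25z − 25·135·134 ≤ 0 and hence z ≤ (1/2)[25 + √(625 + 4·452250)] = (1/2)[25 + √1809625] ≈ (1/2)(25 + 1345.223) = 685.1115.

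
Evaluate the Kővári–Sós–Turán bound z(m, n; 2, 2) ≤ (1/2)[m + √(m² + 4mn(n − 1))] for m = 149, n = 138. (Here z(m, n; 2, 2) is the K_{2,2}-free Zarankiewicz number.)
z(149, 138; 2, 2) ≤ (1/2)[149 + √(149² + 4·149·138·137)] = (1/2)[149 + √11290177] = 1754.5429

Kővári–Sós–Turán: let r_1, ..., r_149 be the row sums and z = Σ r_i the total number of 1s. Each pair of columns can share at most one row with both entries 1 (else a 2×2 all-ones block appears), so Σ_i C(r_i, 2) ≤ C(138, 2) = 9453. By convexity Σ_i C(r_i, 2) ≥ 149·C(z/149, 2) = z(z − 149)/(2·149), giving z² − 149z − 149·138·137 ≤ 0 and hence z ≤ (1/2)[149 + √(22201 + 4·2816994)] = (1/2)[149 + √11290177] ≈ (1/2)(149 + 3360.0859) = 1754.5429.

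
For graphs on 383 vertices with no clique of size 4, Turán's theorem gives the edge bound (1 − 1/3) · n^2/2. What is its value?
Turán density bound = (2/3) · 383^2/2 = 146689/3 ≈ 48896.3333

Turán's theorem: ex(n, K_{r+1}) is achieved by the complete r-partite Turán graph T(n, r) with parts as balanced as possible, and is at most (1 − 1/r) · n^2/2. For r = 3, n = 383: the density bound is (2/3) · 146689/2 = 146689/3 ≈ 48896.3333. The integer-valued extremum is e(T(383, 3)) = 48896, which is strictly less than the density bound 146689/3 since 3 ∤ 383 (the parts of T(383, 3) cannot all be equal).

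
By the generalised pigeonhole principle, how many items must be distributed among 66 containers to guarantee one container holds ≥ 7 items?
n = (7 − 1)·66 + 1 = 397

By the generalised pigeonhole principle, to guarantee some box contains ≥ r objects we need more than (r − 1) · k objects total. Threshold: n = (r − 1) · k + 1. With r = 7 and k = 66: n = 6 · 66 + 1 = 396 + 1 = 397. For n = 396 = 6 · 66, we can put exactly 6 objects in every box, avoiding 7 in any single one — so 397 is tight.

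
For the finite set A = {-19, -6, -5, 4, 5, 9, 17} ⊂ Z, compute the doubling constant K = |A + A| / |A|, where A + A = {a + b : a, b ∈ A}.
K = |A + A| / |A| = 25/7

Enumerate A + A = {a + b : a, b ∈ A}. With |A| = 7, there are |A|^2 = 49 ordered sum pairs; collecting distinct values, A + A = {-38, -25, -24, -15, -14, -12, -11, -10, -2, -1, 0, 3, 4, 8, 9, 10, 11, 12, 13, 14, 18, 21, 22, 26, 34}, so |A + A| = 25. Thus K = 25/7. For comparison, the minimum possible |A + A| over all 7-element sets is 2·7 − 1 = 13 (so min K = 13/7), attained only by arithmetic progressions.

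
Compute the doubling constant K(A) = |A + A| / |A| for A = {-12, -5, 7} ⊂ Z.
K = |A + A| / |A| = 6/3 = 2

Enumerate A + A = {a + b : a, b ∈ A}. With |A| = 3, there are |A|^2 = 9 ordered sum pairs; collecting distinct values, A + A = {-24, -17, -10, -5, 2, 14}, so |A + A| = 6. Thus K = 6/3 = 2. For comparison, the minimum possible |A + A| over all 3-element sets is 2·3 − 1 = 5 (so min K = 5/3), attained only by arithmetic progressions.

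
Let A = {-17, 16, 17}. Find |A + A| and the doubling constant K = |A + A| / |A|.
K = |A + A| / |A| = 6/3 = 2

Enumerate A + A = {a + b : a, b ∈ A}. With |A| = 3, there are |A|^2 = 9 ordered sum pairs; collecting distinct values, A + A = {-34, -1, 0, 32, 33, 34}, so |A + A| = 6. Thus K = 6/3 = 2. For comparison, the minimum possible |A + A| over all 3-element sets is 2·3 − 1 = 5 (so min K = 5/3), attained only by arithmetic progressions.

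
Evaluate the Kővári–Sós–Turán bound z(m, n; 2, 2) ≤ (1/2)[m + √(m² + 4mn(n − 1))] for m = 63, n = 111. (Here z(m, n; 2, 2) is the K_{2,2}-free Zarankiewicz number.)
z(63, 111; 2, 2) ≤ (1/2)[63 + √(63² + 4·63·111·110)] = (1/2)[63 + √3080889] = 909.1231

Kővári–Sós–Turán: let r_1, ..., r_63 be the row sums and z = Σ r_i the total number of 1s. Each pair of columns can share at most one row with both entries 1 (else a 2×2 all-ones block appears), so Σ_i C(r_i, 2) ≤ C(111, 2) = 6105. By convexity Σ_i C(r_i, 2) ≥ 63·C(z/63, 2) = z(z − 63)/(2·63), giving z² − 63z − 63·111·110 ≤ 0 and hence z ≤ (1/2)[63 + √(3969 + 4·769230)] = (1/2)[63 + √3080889] ≈ (1/2)(63 + 1755.2461) = 909.1231.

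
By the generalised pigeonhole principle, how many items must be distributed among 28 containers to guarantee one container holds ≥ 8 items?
n = (8 − 1)·28 + 1 = 197

By the generalised pigeonhole principle, to guarantee some box contains ≥ r objects we need more than (r − 1) · k objects total. Threshold: n = (r − 1) · k + 1. With r = 8 and k = 28: n = 7 · 28 + 1 = 196 + 1 = 197. For n = 196 = 7 · 28, we can put exactly 7 objects in every box, avoiding 8 in any single one — so 197 is tight.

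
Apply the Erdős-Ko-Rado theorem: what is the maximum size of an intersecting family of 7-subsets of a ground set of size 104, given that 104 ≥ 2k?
max |F| = C(103, 6) = 1429840335

The Erdős-Ko-Rado theorem states: for n ≥ 2k, an intersecting family of k-subsets of an n-element set has size at most C(n − 1, k − 1), with equality for 'star' families {A ⊆ [n] : |A| = k, i ∈ A} (fix an element i). For n = 104, k = 7: C(103, 6) = 1429840335.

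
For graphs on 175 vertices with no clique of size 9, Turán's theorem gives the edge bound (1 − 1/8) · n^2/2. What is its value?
Turán density bound = (7/8) · 175^2/2 = 214375/16 ≈ 13398.4375

Turán's theorem: ex(n, K_{r+1}) is achieved by the complete r-partite Turán graph T(n, r) with parts as balanced as possible, and is at most (1 − 1/r) · n^2/2. For r = 8, n = 175: the density bound is (7/8) · 30625/2 = 214375/16 ≈ 13398.4375. The integer-valued extremum is e(T(175, 8)) = 13398, which is strictly less than the density bound 214375/16 since 8 ∤ 175 (the parts of T(175, 8) cannot all be equal).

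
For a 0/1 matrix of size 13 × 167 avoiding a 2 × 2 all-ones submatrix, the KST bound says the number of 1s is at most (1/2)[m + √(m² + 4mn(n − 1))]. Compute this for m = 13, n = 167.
z(13, 167; 2, 2) ≤ (1/2)[13 + √(13² + 4·13·167·166)] = (1/2)[13 + √1441713] = 606.8568

Kővári–Sós–Turán: let r_1, ..., r_13 be the row sums and z = Σ r_i the total number of 1s. Each pair of columns can share at most one row with both entries 1 (else a 2×2 all-ones block appears), so Σ_i C(r_i, 2) ≤ C(167, 2) = 13861. By convexity Σ_i C(r_i, 2) ≥ 13·C(z/13, 2) = z(z − 13)/(2·13), giving z² − 13z − 13·167·166 ≤ 0 and hence z ≤ (1/2)[13 + √(169 + 4·360386)] = (1/2)[13 + √1441713] ≈ (1/2)(13 + 1200.7135) = 606.8568.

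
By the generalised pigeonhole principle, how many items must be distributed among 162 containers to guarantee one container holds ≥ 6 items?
n = (6 − 1)·162 + 1 = 811

By the generalised pigeonhole principle, to guarantee some box contains ≥ r objects we need more than (r − 1) · k objects total. Threshold: n = (r − 1) · k + 1. With r = 6 and k = 162: n = 5 · 162 + 1 = 810 + 1 = 811. For n = 810 = 5 · 162, we can put exactly 5 objects in every box, avoiding 6 in any single one — so 811 is tight.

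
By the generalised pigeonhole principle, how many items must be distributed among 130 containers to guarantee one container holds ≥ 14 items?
n = (14 − 1)·130 + 1 = 1691

By the generalised pigeonhole principle, to guarantee some box contains ≥ r objects we need more than (r − 1) · k objects total. Threshold: n = (r − 1) · k + 1. With r = 14 and k = 130: n = 13 · 130 + 1 = 1690 + 1 = 1691. For n = 1690 = 13 · 130, we can put exactly 13 objects in every box, avoiding 14 in any single one — so 1691 is tight.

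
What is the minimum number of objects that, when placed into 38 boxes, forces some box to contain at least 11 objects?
n = (11 − 1)·38 + 1 = 381

By the generalised pigeonhole principle, to guarantee some box contains ≥ r objects we need more than (r − 1) · k objects total. Threshold: n = (r − 1) · k + 1. With r = 11 and k = 38: n = 10 · 38 + 1 = 380 + 1 = 381. For n = 380 = 10 · 38, we can put exactly 10 objects in every box, avoiding 11 in any single one — so 381 is tight.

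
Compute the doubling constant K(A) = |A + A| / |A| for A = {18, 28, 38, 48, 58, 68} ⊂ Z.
K = |A + A| / |A| = 11/6

Enumerate A + A = {a + b : a, b ∈ A}. With |A| = 6, there are |A|^2 = 36 ordered sum pairs; collecting distinct values, A + A = {36, 46, 56, 66, 76, 86, 96, 106, 116, 126, 136}, so |A + A| = 11. Thus K = 11/6. Here |A + A| = 2|A| − 1 = 11, the minimum possible — so K = 11/6 is minimal, which holds iff A is an arithmetic progression.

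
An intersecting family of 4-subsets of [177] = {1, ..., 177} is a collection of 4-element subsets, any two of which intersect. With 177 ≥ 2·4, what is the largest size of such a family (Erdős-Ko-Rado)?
max |F| = C(176, 3) = 893200

The Erdős-Ko-Rado theorem states: for n ≥ 2k, an intersecting family of k-subsets of an n-element set has size at most C(n − 1, k − 1), with equality for 'star' families {A ⊆ [n] : |A| = k, i ∈ A} (fix an element i). For n = 177, k = 4: C(176, 3) = 893200.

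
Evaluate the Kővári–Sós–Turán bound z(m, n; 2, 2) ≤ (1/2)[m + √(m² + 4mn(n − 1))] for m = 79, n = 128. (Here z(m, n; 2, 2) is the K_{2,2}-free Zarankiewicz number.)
z(79, 128; 2, 2) ≤ (1/2)[79 + √(79² + 4·79·128·127)] = (1/2)[79 + √5143137] = 1173.4243

Kővári–Sós–Turán: let r_1, ..., r_79 be the row sums and z = Σ r_i the total number of 1s. Each pair of columns can share at most one row with both entries 1 (else a 2×2 all-ones block appears), so Σ_i C(r_i, 2) ≤ C(128, 2) = 8128. By convexity Σ_i C(r_i, 2) ≥ 79·C(z/79, 2) = z(z − 79)/(2·79), giving z² − 79z − 79·128·127 ≤ 0 and hence z ≤ (1/2)[79 + √(6241 + 4·1284224)] = (1/2)[79 + √5143137] ≈ (1/2)(79 + 2267.8485) = 1173.4243.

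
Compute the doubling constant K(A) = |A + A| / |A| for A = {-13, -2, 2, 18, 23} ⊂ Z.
K = |A + A| / |A| = 15/5 = 3

Enumerate A + A = {a + b : a, b ∈ A}. With |A| = 5, there are |A|^2 = 25 ordered sum pairs; collecting distinct values, A + A = {-26, -15, -11, -4, 0, 4, 5, 10, 16, 20, 21, 25, 36, 41, 46}, so |A + A| = 15. Thus K = 15/5 = 3. For comparison, the minimum possible |A + A| over all 5-element sets is 2·5 − 1 = 9 (so min K = 9/5), attained only by arithmetic progressions.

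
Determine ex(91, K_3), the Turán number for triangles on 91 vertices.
ex(91, K_3) = ⌊91^2/4⌋ = 2070

Mantel (1907): a triangle-free graph on n vertices has at most ⌊n^2/4⌋ edges, with equality for the complete bipartite graph K_{⌊n/2⌋, ⌈n/2⌉}. For n = 91: ⌊91^2/4⌋ = ⌊8281/4⌋ = 2070. The extremal graph is K_{45, 46}, which has 45·46 = 2070 edges.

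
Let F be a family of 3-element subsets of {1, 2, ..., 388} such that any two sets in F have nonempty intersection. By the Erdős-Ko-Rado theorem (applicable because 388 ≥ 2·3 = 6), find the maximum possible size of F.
max |F| = C(387, 2) = 74691

Erdős-Ko-Rado (1961): when n ≥ 2k, max |F| = C(n−1, k−1). The bound is attained by the star {A : i ∈ A} for any fixed i ∈ [n]. Here C(388−1, 3−1) = C(387, 2) = 74691.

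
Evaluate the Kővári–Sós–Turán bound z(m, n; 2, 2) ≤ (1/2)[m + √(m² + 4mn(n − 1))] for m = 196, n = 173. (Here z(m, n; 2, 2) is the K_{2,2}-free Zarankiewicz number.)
z(196, 173; 2, 2) ≤ (1/2)[196 + √(196² + 4·196·173·172)] = (1/2)[196 + √23367120] = 2514.9775

Kővári–Sós–Turán: let r_1, ..., r_196 be the row sums and z = Σ r_i the total number of 1s. Each pair of columns can share at most one row with both entries 1 (else a 2×2 all-ones block appears), so Σ_i C(r_i, 2) ≤ C(173, 2) = 14878. By convexity Σ_i C(r_i, 2) ≥ 196·C(z/196, 2) = z(z − 196)/(2·196), giving z² − 196z − 196·173·172 ≤ 0 and hence z ≤ (1/2)[196 + √(38416 + 4·5832176)] = (1/2)[196 + √23367120] ≈ (1/2)(196 + 4833.9549) = 2514.9775.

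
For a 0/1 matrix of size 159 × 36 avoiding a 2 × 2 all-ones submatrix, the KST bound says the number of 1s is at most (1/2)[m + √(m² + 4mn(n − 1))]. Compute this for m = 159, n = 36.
z(159, 36; 2, 2) ≤ (1/2)[159 + √(159² + 4·159·36·35)] = (1/2)[159 + √826641] = 534.099

Kővári–Sós–Turán: let r_1, ..., r_159 be the row sums and z = Σ r_i the total number of 1s. Each pair of columns can share at most one row with both entries 1 (else a 2×2 all-ones block appears), so Σ_i C(r_i, 2) ≤ C(36, 2) = 630. By convexity Σ_i C(r_i, 2) ≥ 159·C(z/159, 2) = z(z − 159)/(2·159), giving z² − 159z − 159·36·35 ≤ 0 and hence z ≤ (1/2)[159 + √(25281 + 4·200340)] = (1/2)[159 + √826641] ≈ (1/2)(159 + 909.198) = 534.099.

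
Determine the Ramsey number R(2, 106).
R(2, 106) = 106

R(2, k) = k for all k ≥ 2: in a 2-colouring of K_k, either some edge is red (a red K_2) or all edges are blue (a blue K_k). And K_{105} coloured all-blue has no blue K_106, so R(2, 106) > 105. Hence R(2, 106) = 106.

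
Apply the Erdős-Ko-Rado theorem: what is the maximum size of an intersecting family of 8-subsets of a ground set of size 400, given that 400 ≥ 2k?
max |F| = C(399, 7) = 302968161730179

The Erdős-Ko-Rado theorem states: for n ≥ 2k, an intersecting family of k-subsets of an n-element set has size at most C(n − 1, k − 1), with equality for 'star' families {A ⊆ [n] : |A| = k, i ∈ A} (fix an element i). For n = 400, k = 8: C(399, 7) = 302968161730179.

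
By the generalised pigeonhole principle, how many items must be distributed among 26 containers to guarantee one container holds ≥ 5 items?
n = (5 − 1)·26 + 1 = 105

By the generalised pigeonhole principle, to guarantee some box contains ≥ r objects we need more than (r − 1) · k objects total. Threshold: n = (r − 1) · k + 1. With r = 5 and k = 26: n = 4 · 26 + 1 = 104 + 1 = 105. For n = 104 = 4 · 26, we can put exactly 4 objects in every box, avoiding 5 in any single one — so 105 is tight.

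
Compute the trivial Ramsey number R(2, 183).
R(2, 183) = 183

R(2, k) = k for all k ≥ 2: in a 2-colouring of K_k, either some edge is red (a red K_2) or all edges are blue (a blue K_k). And K_{182} coloured all-blue has no blue K_183, so R(2, 183) > 182. Hence R(2, 183) = 183.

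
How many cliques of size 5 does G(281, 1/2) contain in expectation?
E[# K_5] = C(281, 5) · (1/2)^C(5, 2) = 14086784586 / 2^10 = 7043392293/512 ≈ 13756625.572266

For each 5-subset S of vertices (there are C(281, 5) = 14086784586 such S), let X_S = 1 if S induces a K_5 (all C(5, 2) = 10 edges present). Then P(X_S = 1) = (1/2)^10 = 1/1024. By linearity of expectation, E[# K_5] = C(281, 5) · (1/2)^10 = 14086784586 / 1024 = 7043392293/512 ≈ 13756625.572266.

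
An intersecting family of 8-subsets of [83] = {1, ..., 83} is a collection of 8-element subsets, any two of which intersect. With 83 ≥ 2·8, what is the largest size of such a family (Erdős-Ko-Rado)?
max |F| = C(82, 7) = 3801756816

Erdős-Ko-Rado (1961): when n ≥ 2k, max |F| = C(n−1, k−1). The bound is attained by the star {A : i ∈ A} for any fixed i ∈ [n]. Here C(83−1, 8−1) = C(82, 7) = 3801756816.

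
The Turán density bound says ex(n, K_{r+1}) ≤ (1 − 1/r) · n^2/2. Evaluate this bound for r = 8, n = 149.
Turán density bound = (7/8) · 149^2/2 = 155407/16 ≈ 9712.9375

Turán's theorem: ex(n, K_{r+1}) is achieved by the complete r-partite Turán graph T(n, r) with parts as balanced as possible, and is at most (1 − 1/r) · n^2/2. For r = 8, n = 149: the density bound is (7/8) · 22201/2 = 155407/16 ≈ 9712.9375. The integer-valued extremum is e(T(149, 8)) = 9712, which is strictly less than the density bound 155407/16 since 8 ∤ 149 (the parts of T(149, 8) cannot all be equal).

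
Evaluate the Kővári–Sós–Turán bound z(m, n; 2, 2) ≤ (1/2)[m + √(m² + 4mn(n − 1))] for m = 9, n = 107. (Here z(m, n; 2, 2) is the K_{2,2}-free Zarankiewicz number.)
z(9, 107; 2, 2) ≤ (1/2)[9 + √(9² + 4·9·107·106)] = (1/2)[9 + √408393] = 324.0282

Kővári–Sós–Turán: let r_1, ..., r_9 be the row sums and z = Σ r_i the total number of 1s. Each pair of columns can share at most one row with both entries 1 (else a 2×2 all-ones block appears), so Σ_i C(r_i, 2) ≤ C(107, 2) = 5671. By convexity Σ_i C(r_i, 2) ≥ 9·C(z/9, 2) = z(z − 9)/(2·9), giving z² − 9z − 9·107·106 ≤ 0 and hence z ≤ (1/2)[9 + √(81 + 4·102078)] = (1/2)[9 + √408393] ≈ (1/2)(9 + 639.0563) = 324.0282.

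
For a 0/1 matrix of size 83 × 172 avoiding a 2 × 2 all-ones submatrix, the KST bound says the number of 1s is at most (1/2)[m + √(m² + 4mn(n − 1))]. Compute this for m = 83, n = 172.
z(83, 172; 2, 2) ≤ (1/2)[83 + √(83² + 4·83·172·171)] = (1/2)[83 + √9771673] = 1604.4838

Kővári–Sós–Turán: let r_1, ..., r_83 be the row sums and z = Σ r_i the total number of 1s. Each pair of columns can share at most one row with both entries 1 (else a 2×2 all-ones block appears), so Σ_i C(r_i, 2) ≤ C(172, 2) = 14706. By convexity Σ_i C(r_i, 2) ≥ 83·C(z/83, 2) = z(z − 83)/(2·83), giving z² − 83z − 83·172·171 ≤ 0 and hence z ≤ (1/2)[83 + √(6889 + 4·2441196)] = (1/2)[83 + √9771673] ≈ (1/2)(83 + 3125.9675) = 1604.4838.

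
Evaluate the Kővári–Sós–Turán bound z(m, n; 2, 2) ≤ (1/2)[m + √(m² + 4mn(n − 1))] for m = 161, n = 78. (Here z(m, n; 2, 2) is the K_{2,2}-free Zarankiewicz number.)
z(161, 78; 2, 2) ≤ (1/2)[161 + √(161² + 4·161·78·77)] = (1/2)[161 + √3893785] = 1067.1338

Kővári–Sós–Turán: let r_1, ..., r_161 be the row sums and z = Σ r_i the total number of 1s. Each pair of columns can share at most one row with both entries 1 (else a 2×2 all-ones block appears), so Σ_i C(r_i, 2) ≤ C(78, 2) = 3003. By convexity Σ_i C(r_i, 2) ≥ 161·C(z/161, 2) = z(z − 161)/(2·161), giving z² − 161z − 161·78·77 ≤ 0 and hence z ≤ (1/2)[161 + √(25921 + 4·966966)] = (1/2)[161 + √3893785] ≈ (1/2)(161 + 1973.2676) = 1067.1338.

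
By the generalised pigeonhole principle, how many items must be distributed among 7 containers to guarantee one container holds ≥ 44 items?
n = (44 − 1)·7 + 1 = 302

By the generalised pigeonhole principle, to guarantee some box contains ≥ r objects we need more than (r − 1) · k objects total. Threshold: n = (r − 1) · k + 1. With r = 44 and k = 7: n = 43 · 7 + 1 = 301 + 1 = 302. For n = 301 = 43 · 7, we can put exactly 43 objects in every box, avoiding 44 in any single one — so 302 is tight.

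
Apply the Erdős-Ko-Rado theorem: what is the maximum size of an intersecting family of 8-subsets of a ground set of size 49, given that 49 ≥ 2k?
max |F| = C(48, 7) = 73629072

Erdős-Ko-Rado (1961): when n ≥ 2k, max |F| = C(n−1, k−1). The bound is attained by the star {A : i ∈ A} for any fixed i ∈ [n]. Here C(49−1, 8−1) = C(48, 7) = 73629072.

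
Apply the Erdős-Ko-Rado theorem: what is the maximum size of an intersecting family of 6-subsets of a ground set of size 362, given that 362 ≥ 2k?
max |F| = C(361, 5) = 49690589382

Erdős-Ko-Rado (1961): when n ≥ 2k, max |F| = C(n−1, k−1). The bound is attained by the star {A : i ∈ A} for any fixed i ∈ [n]. Here C(362−1, 6−1) = C(361, 5) = 49690589382.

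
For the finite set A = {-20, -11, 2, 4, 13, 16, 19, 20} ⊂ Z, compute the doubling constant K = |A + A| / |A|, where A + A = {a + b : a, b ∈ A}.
K = |A + A| / |A| = 33/8

Enumerate A + A = {a + b : a, b ∈ A}. With |A| = 8, there are |A|^2 = 64 ordered sum pairs; collecting distinct values, A + A = {-40, -31, -22, -18, -16, -9, -7, -4, -1, 0, 2, 4, 5, 6, 8, 9, 15, 17, 18, 20, 21, 22, 23, 24, 26, 29, 32, 33, 35, 36, 38, 39, 40}, so |A + A| = 33. Thus K = 33/8. For comparison, the minimum possible |A + A| over all 8-element sets is 2·8 − 1 = 15 (so min K = 15/8), attained only by arithmetic progressions.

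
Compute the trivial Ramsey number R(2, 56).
R(2, 56) = 56

R(2, k) = k for all k ≥ 2: in a 2-colouring of K_k, either some edge is red (a red K_2) or all edges are blue (a blue K_k). And K_{55} coloured all-blue has no blue K_56, so R(2, 56) > 55. Hence R(2, 56) = 56.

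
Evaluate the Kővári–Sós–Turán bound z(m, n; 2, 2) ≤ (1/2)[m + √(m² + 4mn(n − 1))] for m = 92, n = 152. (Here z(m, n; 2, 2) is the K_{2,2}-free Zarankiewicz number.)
z(92, 152; 2, 2) ≤ (1/2)[92 + √(92² + 4·92·152·151)] = (1/2)[92 + √8454800] = 1499.8569

Kővári–Sós–Turán: let r_1, ..., r_92 be the row sums and z = Σ r_i the total number of 1s. Each pair of columns can share at most one row with both entries 1 (else a 2×2 all-ones block appears), so Σ_i C(r_i, 2) ≤ C(152, 2) = 11476. By convexity Σ_i C(r_i, 2) ≥ 92·C(z/92, 2) = z(z − 92)/(2·92), giving z² − 92z − 92·152·151 ≤ 0 and hence z ≤ (1/2)[92 + √(8464 + 4·2111584)] = (1/2)[92 + √8454800] ≈ (1/2)(92 + 2907.7139) = 1499.8569.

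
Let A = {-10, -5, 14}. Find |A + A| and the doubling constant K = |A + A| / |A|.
K = |A + A| / |A| = 6/3 = 2

Enumerate A + A = {a + b : a, b ∈ A}. With |A| = 3, there are |A|^2 = 9 ordered sum pairs; collecting distinct values, A + A = {-20, -15, -10, 4, 9, 28}, so |A + A| = 6. Thus K = 6/3 = 2. For comparison, the minimum possible |A + A| over all 3-element sets is 2·3 − 1 = 5 (so min K = 5/3), attained only by arithmetic progressions.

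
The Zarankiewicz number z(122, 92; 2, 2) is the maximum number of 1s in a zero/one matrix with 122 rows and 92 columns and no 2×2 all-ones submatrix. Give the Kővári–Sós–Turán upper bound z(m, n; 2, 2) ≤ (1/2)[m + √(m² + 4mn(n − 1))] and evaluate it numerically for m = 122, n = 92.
z(122, 92; 2, 2) ≤ (1/2)[122 + √(122² + 4·122·92·91)] = (1/2)[122 + √4100420] = 1073.4747

Kővári–Sós–Turán: let r_1, ..., r_122 be the row sums and z = Σ r_i the total number of 1s. Each pair of columns can share at most one row with both entries 1 (else a 2×2 all-ones block appears), so Σ_i C(r_i, 2) ≤ C(92, 2) = 4186. By convexity Σ_i C(r_i, 2) ≥ 122·C(z/122, 2) = z(z − 122)/(2·122), giving z² − 122z − 122·92·91 ≤ 0 and hence z ≤ (1/2)[122 + √(14884 + 4·1021384)] = (1/2)[122 + √4100420] ≈ (1/2)(122 + 2024.9494) = 1073.4747.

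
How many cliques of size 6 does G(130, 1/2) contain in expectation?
E[# K_6] = C(130, 6) · (1/2)^C(6, 2) = 5963412000 / 2^15 = 186356625/1024 ≈ 181988.891602

For each 6-subset S of vertices (there are C(130, 6) = 5963412000 such S), let X_S = 1 if S induces a K_6 (all C(6, 2) = 15 edges present). Then P(X_S = 1) = (1/2)^15 = 1/32768. By linearity of expectation, E[# K_6] = C(130, 6) · (1/2)^15 = 5963412000 / 32768 = 186356625/1024 ≈ 181988.891602.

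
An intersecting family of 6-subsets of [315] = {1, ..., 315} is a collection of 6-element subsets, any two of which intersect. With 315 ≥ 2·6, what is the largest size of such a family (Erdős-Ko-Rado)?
max |F| = C(314, 5) = 24635955812

Erdős-Ko-Rado (1961): when n ≥ 2k, max |F| = C(n−1, k−1). The bound is attained by the star {A : i ∈ A} for any fixed i ∈ [n]. Here C(315−1, 6−1) = C(314, 5) = 24635955812.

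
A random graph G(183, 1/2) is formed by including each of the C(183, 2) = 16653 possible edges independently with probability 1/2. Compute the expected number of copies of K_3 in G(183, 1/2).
E[# K_3] = C(183, 3) · (1/2)^C(3, 2) = 1004731 / 2^3 = 125591.375

For each 3-subset S of vertices (there are C(183, 3) = 1004731 such S), let X_S = 1 if S induces a K_3 (all C(3, 2) = 3 edges present). Then P(X_S = 1) = (1/2)^3 = 1/8. By linearity of expectation, E[# K_3] = C(183, 3) · (1/2)^3 = 1004731 / 8 = 125591.375.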